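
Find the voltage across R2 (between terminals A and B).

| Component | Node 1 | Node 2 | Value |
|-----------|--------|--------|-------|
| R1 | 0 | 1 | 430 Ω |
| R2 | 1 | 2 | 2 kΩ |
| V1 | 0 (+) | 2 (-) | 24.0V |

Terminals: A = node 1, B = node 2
R1 and R2 are in series across V1 (node 0 → node 1 → node 2), and the output A–B is taken across R2, so this is a voltage divider.
Series current: I = V1/(R1 + R2) = 24/(430 + 2000) = 24/2430 = 0.009877 A
V_R2 = I × R2 = V1 × R2/(R1 + R2) = 24 × 2000/2430 = 19.75 V

Final answer: 19.75 V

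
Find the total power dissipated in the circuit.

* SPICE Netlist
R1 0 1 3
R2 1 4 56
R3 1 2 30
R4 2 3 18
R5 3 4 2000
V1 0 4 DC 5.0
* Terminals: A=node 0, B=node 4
Nodal analysis, taking node 4 as the 0 V reference.
Source V1 fixes V_0 = 5 V.
KCL at each unknown node (sum of currents leaving = 0; resistances in Ω):
  Node 1: (V_1 - 5)/3 + (V_1 - 0)/56 + (V_1 - V_2)/30 = 0
  Node 2: (V_2 - V_1)/30 + (V_2 - V_3)/18 = 0
  Node 3: (V_3 - V_2)/18 + (V_3 - 0)/2000 = 0
Collecting terms (coefficients in siemens):
  0.3845·V_1 - 0.03333·V_2 = 1.667
  0.08889·V_2 - 0.03333·V_1 - 0.05556·V_3 = 0
  0.05606·V_3 - 0.05556·V_2 = 0
Solving these 3 simultaneous equations (Gaussian elimination) gives:
  V_1 = 4.739 V, V_2 = 4.67 V, V_3 = 4.628 V
Power in each resistor, P = (ΔV)²/R:
  P_R1 = (5 - 4.739)²/3 = 0.02268 W
  P_R2 = (4.739 - 0)²/56 = 0.4011 W
  P_R3 = (4.739 - 4.67)²/30 = 0.0001606 W
  P_R4 = (4.67 - 4.628)²/18 = 0.00009639 W
  P_R5 = (4.628 - 0)²/2000 = 0.01071 W
P_total = P_R1 + P_R2 + P_R3 + P_R4 + P_R5 = 0.4347 W

Final answer: 0.4347 W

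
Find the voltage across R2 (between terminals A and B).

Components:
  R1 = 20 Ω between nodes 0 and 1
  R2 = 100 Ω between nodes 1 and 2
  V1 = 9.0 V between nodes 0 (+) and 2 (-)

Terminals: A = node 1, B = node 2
R1 and R2 are in series across V1 (node 0 → node 1 → node 2), and the output A–B is taken across R2, so this is a voltage divider.
Series current: I = V1/(R1 + R2) = 9/(20 + 100) = 9/120 = 0.075 A
V_R2 = I × R2 = V1 × R2/(R1 + R2) = 9 × 100/120 = 7.5 V

Final answer: 7.5 V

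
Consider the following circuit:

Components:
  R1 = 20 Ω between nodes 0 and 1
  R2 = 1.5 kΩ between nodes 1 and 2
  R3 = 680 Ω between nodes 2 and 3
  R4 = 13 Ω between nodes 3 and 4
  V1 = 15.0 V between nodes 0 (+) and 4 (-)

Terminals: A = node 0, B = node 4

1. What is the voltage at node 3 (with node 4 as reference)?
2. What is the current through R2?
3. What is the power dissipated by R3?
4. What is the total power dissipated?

Nodal analysis, taking node 4 as the 0 V reference.
Source V1 fixes V_0 = 15 V.
KCL at each unknown node (sum of currents leaving = 0; resistances in Ω):
  Node 1: (V_1 - 15)/20 + (V_1 - V_2)/1500 = 0
  Node 2: (V_2 - V_1)/1500 + (V_2 - V_3)/680 = 0
  Node 3: (V_3 - V_2)/680 + (V_3 - 0)/13 = 0
Collecting terms (coefficients in siemens):
  0.05067·V_1 - 0.0006667·V_2 = 0.75
  0.002137·V_2 - 0.0006667·V_1 - 0.001471·V_3 = 0
  0.07839·V_3 - 0.001471·V_2 = 0
Solving these 3 simultaneous equations (Gaussian elimination) gives:
  V_1 = 14.86 V, V_2 = 4.697 V, V_3 = 0.08812 V
Part 1:
  Read off the nodal solution: V_3 = 0.08812 V
Part 2:
  I_R2 = (V_1 - V_2)/R2 = (14.86 - 4.697)/1500 = 0.006778 A
  Magnitude: I_R2 = 0.006778 A
Part 3:
  I_R3 = (V_2 - V_3)/R3 = (4.697 - 0.08812)/680 = 0.006778 A
  P_R3 = I_R3² × R3 = (0.006778)² × 680 = 0.03124 W
Part 4:
  Power in each resistor, P = (ΔV)²/R:
    P_R1 = (15 - 14.86)²/20 = 0.0009189 W
    P_R2 = (14.86 - 4.697)²/1500 = 0.06891 W
    P_R3 = (4.697 - 0.08812)²/680 = 0.03124 W
    P_R4 = (0.08812 - 0)²/13 = 0.0005973 W
  P_total = P_R1 + P_R2 + P_R3 + P_R4 = 0.1017 W

Final answers:
1. V_3 = 0.08812 V
2. I_R2 = 0.006778 A
3. P_R3 = 0.03124 W
4. P_total = 0.1017 W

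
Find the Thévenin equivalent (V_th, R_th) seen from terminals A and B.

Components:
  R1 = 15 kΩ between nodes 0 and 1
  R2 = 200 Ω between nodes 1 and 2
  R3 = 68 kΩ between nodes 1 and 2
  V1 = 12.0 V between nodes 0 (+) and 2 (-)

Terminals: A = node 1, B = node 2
Step 1 — V_th is the open-circuit voltage V_A - V_B (nothing connected across the terminals).
Nodal analysis, taking node 2 as the 0 V reference.
Source V1 fixes V_0 = 12 V.
KCL at each unknown node (sum of currents leaving = 0; resistances in Ω):
  Node 1: (V_1 - 12)/15000 + (V_1 - 0)/200 + (V_1 - 0)/68000 = 0
Collecting terms: 0.005081 × V_1 = 0.0008  =>  V_1 = 0.1574 V
V_th = V_1 - V_2 = 0.1574 - 0 = 0.1574 V
Step 2 — R_th: zero the source — replace V1 by a short circuit (node 2 merges into node 0) — and find the resistance seen between A (node 1) and B (node 0).
Reduce the network between node 1 (A) and node 0 (B) by series/parallel combination:
  Rp1 = R1 ‖ R2 ‖ R3 (parallel, all between nodes 0 and 1) = 1/(1/15000 + 1/200 + 1/68000) = 196.8 Ω
R_th = 196.8 Ω

Final answer: V_th = 0.1574 V, R_th = 196.8 Ω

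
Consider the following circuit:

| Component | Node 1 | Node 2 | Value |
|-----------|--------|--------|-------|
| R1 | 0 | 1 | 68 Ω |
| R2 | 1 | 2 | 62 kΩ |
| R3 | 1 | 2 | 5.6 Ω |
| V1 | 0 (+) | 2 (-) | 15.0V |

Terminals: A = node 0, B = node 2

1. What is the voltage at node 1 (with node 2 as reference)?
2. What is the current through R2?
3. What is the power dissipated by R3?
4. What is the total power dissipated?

Nodal analysis, taking node 2 as the 0 V reference.
Source V1 fixes V_0 = 15 V.
KCL at each unknown node (sum of currents leaving = 0; resistances in Ω):
  Node 1: (V_1 - 15)/68 + (V_1 - 0)/62000 + (V_1 - 0)/5.6 = 0
Collecting terms: 0.1933 × V_1 = 0.2206  =>  V_1 = 1.141 V
Part 1:
  Read off the nodal solution: V_1 = 1.141 V
Part 2:
  I_R2 = (V_1 - V_2)/R2 = (1.141 - 0)/62000 = 0.00001841 A
  Magnitude: I_R2 = 0.00001841 A
Part 3:
  I_R3 = (V_1 - V_2)/R3 = (1.141 - 0)/5.6 = 0.2038 A
  P_R3 = I_R3² × R3 = (0.2038)² × 5.6 = 0.2326 W
Part 4:
  Power in each resistor, P = (ΔV)²/R:
    P_R1 = (15 - 1.141)²/68 = 2.825 W
    P_R2 = (1.141 - 0)²/62000 = 0.00002101 W
    P_R3 = (1.141 - 0)²/5.6 = 0.2326 W
  P_total = P_R1 + P_R2 + P_R3 = 3.057 W

Final answers:
1. V_1 = 1.141 V
2. I_R2 = 1.841e-05 A
3. P_R3 = 0.2326 W
4. P_total = 3.057 W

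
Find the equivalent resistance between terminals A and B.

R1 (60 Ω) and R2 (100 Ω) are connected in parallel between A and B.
Reduce the network between node 0 (A) and node 1 (B) by series/parallel combination:
  Rp1 = R1 ‖ R2 (parallel, both between nodes 0 and 1) = 1/(1/60 + 1/100) = 37.5 Ω
R_eq = 37.5 Ω

Final answer: 37.5 Ω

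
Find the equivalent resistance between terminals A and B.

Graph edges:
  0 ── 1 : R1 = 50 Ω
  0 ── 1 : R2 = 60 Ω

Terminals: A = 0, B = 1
Reduce the network between node 0 (A) and node 1 (B) by series/parallel combination:
  Rp1 = R1 ‖ R2 (parallel, both between nodes 0 and 1) = 1/(1/50 + 1/60) = 27.27 Ω
R_eq = 27.27 Ω

Final answer: 27.27 Ω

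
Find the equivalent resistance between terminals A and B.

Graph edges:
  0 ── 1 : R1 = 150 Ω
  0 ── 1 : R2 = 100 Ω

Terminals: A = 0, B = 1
Reduce the network between node 0 (A) and node 1 (B) by series/parallel combination:
  Rp1 = R1 ‖ R2 (parallel, both between nodes 0 and 1) = 1/(1/150 + 1/100) = 60 Ω
R_eq = 60 Ω

Final answer: 60 Ω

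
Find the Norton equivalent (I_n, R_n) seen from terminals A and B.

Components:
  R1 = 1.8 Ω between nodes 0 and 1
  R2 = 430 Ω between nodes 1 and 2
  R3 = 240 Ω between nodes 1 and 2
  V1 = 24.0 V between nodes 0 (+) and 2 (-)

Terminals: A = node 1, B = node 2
Find the Thévenin equivalent first; then I_n = V_th/R_th and R_n = R_th.
Step 1 — V_th is the open-circuit voltage V_A - V_B (nothing connected across the terminals).
Nodal analysis, taking node 2 as the 0 V reference.
Source V1 fixes V_0 = 24 V.
KCL at each unknown node (sum of currents leaving = 0; resistances in Ω):
  Node 1: (V_1 - 24)/1.8 + (V_1 - 0)/430 + (V_1 - 0)/240 = 0
Collecting terms: 0.562 × V_1 = 13.33  =>  V_1 = 23.72 V
V_th = V_1 - V_2 = 23.72 - 0 = 23.72 V
Step 2 — R_th: zero the source — replace V1 by a short circuit (node 2 merges into node 0) — and find the resistance seen between A (node 1) and B (node 0).
Reduce the network between node 1 (A) and node 0 (B) by series/parallel combination:
  Rp1 = R1 ‖ R2 ‖ R3 (parallel, all between nodes 0 and 1) = 1/(1/1.8 + 1/430 + 1/240) = 1.779 Ω
R_th = 1.779 Ω
I_n = V_th/R_th = 23.72/1.779 = 13.33 A, and R_n = R_th = 1.779 Ω

Final answer: I_n = 13.33 A, R_n = 1.779 Ω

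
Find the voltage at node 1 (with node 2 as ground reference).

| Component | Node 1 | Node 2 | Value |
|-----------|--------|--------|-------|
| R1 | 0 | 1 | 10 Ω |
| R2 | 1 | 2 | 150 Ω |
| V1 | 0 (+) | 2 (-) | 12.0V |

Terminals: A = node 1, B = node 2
Nodal analysis, taking node 2 as the 0 V reference.
Source V1 fixes V_0 = 12 V.
KCL at each unknown node (sum of currents leaving = 0; resistances in Ω):
  Node 1: (V_1 - 12)/10 + (V_1 - 0)/150 = 0
Collecting terms: 0.1067 × V_1 = 1.2  =>  V_1 = 11.25 V
The requested potential is V_1 = 11.25 V.

Final answer: V_1 = 11.25 V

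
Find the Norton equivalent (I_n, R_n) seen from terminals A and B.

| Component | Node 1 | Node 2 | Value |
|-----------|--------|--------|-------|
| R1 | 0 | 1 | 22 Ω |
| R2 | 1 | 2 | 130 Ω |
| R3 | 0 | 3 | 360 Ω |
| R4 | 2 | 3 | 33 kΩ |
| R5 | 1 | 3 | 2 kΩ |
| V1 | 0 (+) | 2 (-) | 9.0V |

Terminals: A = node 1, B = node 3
Find the Thévenin equivalent first; then I_n = V_th/R_th and R_n = R_th.
Step 1 — V_th is the open-circuit voltage V_A - V_B (nothing connected across the terminals).
Nodal analysis, taking node 2 as the 0 V reference.
Source V1 fixes V_0 = 9 V.
KCL at each unknown node (sum of currents leaving = 0; resistances in Ω):
  Node 1: (V_1 - 9)/22 + (V_1 - 0)/130 + (V_1 - V_3)/2000 = 0
  Node 3: (V_3 - 9)/360 + (V_3 - 0)/33000 + (V_3 - V_1)/2000 = 0
Collecting terms (coefficients in siemens):
  0.05365·V_1 - 0.0005·V_3 = 0.4091
  0.003308·V_3 - 0.0005·V_1 = 0.025
Determinant D = (0.05365)(0.003308) - (-0.0005)(-0.0005) = 0.0001772
V_1 = [(0.4091)(0.003308) - (-0.0005)(0.025)]/D = 7.707 V
V_3 = [(0.05365)(0.025) - (0.4091)(-0.0005)]/D = 8.722 V
V_th = V_1 - V_3 = 7.707 - 8.722 = -1.015 V
Step 2 — R_th: zero the source — replace V1 by a short circuit (node 2 merges into node 0) — and find the resistance seen between A (node 1) and B (node 3).
Reduce the network between node 1 (A) and node 3 (B) by series/parallel combination:
  Rp1 = R1 ‖ R2 (parallel, both between nodes 0 and 1) = 1/(1/22 + 1/130) = 18.82 Ω
  Rp2 = R3 ‖ R4 (parallel, both between nodes 0 and 3) = 1/(1/360 + 1/33000) = 356.1 Ω
  Rs1 = Rp1 + Rp2 (series, joined only at node 0) = 18.82 + 356.1 = 374.9 Ω
  Rp3 = R5 ‖ Rs1 (parallel, both between nodes 1 and 3) = 1/(1/2000 + 1/374.9) = 315.7 Ω
R_th = 315.7 Ω
I_n = V_th/R_th = -1.015/315.7 = -0.003215 A, and R_n = R_th = 315.7 Ω

Final answer: I_n = -0.003215 A, R_n = 315.7 Ω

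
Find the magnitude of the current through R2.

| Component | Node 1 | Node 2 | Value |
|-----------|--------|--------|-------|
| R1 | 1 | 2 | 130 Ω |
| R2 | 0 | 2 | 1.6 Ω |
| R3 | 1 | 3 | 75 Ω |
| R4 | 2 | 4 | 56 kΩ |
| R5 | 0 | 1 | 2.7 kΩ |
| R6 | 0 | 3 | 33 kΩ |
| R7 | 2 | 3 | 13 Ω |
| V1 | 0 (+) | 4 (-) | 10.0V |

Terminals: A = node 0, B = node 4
Nodal analysis, taking node 4 as the 0 V reference.
Source V1 fixes V_0 = 10 V.
KCL at each unknown node (sum of currents leaving = 0; resistances in Ω):
  Node 1: (V_1 - V_2)/130 + (V_1 - V_3)/75 + (V_1 - 10)/2700 = 0
  Node 2: (V_2 - V_1)/130 + (V_2 - 10)/1.6 + (V_2 - 0)/56000 + (V_2 - V_3)/13 = 0
  Node 3: (V_3 - V_1)/75 + (V_3 - 10)/33000 + (V_3 - V_2)/13 = 0
Collecting terms (coefficients in siemens):
  0.0214·V_1 - 0.007692·V_2 - 0.01333·V_3 = 0.003704
  0.7096·V_2 - 0.007692·V_1 - 0.07692·V_3 = 6.25
  0.09029·V_3 - 0.01333·V_1 - 0.07692·V_2 = 0.000303
Solving these 3 simultaneous equations (Gaussian elimination) gives:
  V_1 = 10 V, V_2 = 10 V, V_3 = 10 V
I_R2 = (V_0 - V_2)/R2 = (10 - 10)/1.6 = 0.0001785 A
|I_R2| = 0.0001785 A

Final answer: |I_R2| = 0.0001785 A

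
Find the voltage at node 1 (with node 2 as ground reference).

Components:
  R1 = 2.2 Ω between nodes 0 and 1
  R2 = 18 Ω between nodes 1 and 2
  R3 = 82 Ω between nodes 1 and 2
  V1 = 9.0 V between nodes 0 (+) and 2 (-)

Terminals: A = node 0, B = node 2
Nodal analysis, taking node 2 as the 0 V reference.
Source V1 fixes V_0 = 9 V.
KCL at each unknown node (sum of currents leaving = 0; resistances in Ω):
  Node 1: (V_1 - 9)/2.2 + (V_1 - 0)/18 + (V_1 - 0)/82 = 0
Collecting terms: 0.5223 × V_1 = 4.091  =>  V_1 = 7.833 V
The requested potential is V_1 = 7.833 V.

Final answer: V_1 = 7.833 V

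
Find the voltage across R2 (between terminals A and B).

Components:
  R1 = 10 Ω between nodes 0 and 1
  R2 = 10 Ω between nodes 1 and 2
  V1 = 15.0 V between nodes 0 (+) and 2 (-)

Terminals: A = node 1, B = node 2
R1 and R2 are in series across V1 (node 0 → node 1 → node 2), and the output A–B is taken across R2, so this is a voltage divider.
Series current: I = V1/(R1 + R2) = 15/(10 + 10) = 15/20 = 0.75 A
V_R2 = I × R2 = V1 × R2/(R1 + R2) = 15 × 10/20 = 7.5 V

Final answer: 7.5 V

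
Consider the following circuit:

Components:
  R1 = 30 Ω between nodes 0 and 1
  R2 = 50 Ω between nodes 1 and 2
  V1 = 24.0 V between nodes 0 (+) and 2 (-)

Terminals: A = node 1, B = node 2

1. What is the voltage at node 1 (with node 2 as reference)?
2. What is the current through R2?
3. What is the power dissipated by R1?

Nodal analysis, taking node 2 as the 0 V reference.
Source V1 fixes V_0 = 24 V.
KCL at each unknown node (sum of currents leaving = 0; resistances in Ω):
  Node 1: (V_1 - 24)/30 + (V_1 - 0)/50 = 0
Collecting terms: 0.05333 × V_1 = 0.8  =>  V_1 = 15 V
Part 1:
  Read off the nodal solution: V_1 = 15 V
Part 2:
  I_R2 = (V_1 - V_2)/R2 = (15 - 0)/50 = 0.3 A
  Magnitude: I_R2 = 0.3 A
Part 3:
  I_R1 = (V_0 - V_1)/R1 = (24 - 15)/30 = 0.3 A
  P_R1 = I_R1² × R1 = (0.3)² × 30 = 2.7 W

Final answers:
1. V_1 = 15 V
2. I_R2 = 0.3 A
3. P_R1 = 2.7 W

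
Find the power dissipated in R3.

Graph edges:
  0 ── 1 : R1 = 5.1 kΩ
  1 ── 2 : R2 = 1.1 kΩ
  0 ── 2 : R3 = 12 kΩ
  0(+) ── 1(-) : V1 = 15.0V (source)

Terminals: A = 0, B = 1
Nodal analysis, taking node 1 as the 0 V reference.
Source V1 fixes V_0 = 15 V.
KCL at each unknown node (sum of currents leaving = 0; resistances in Ω):
  Node 2: (V_2 - 0)/1100 + (V_2 - 15)/12000 = 0
Collecting terms: 0.0009924 × V_2 = 0.00125  =>  V_2 = 1.26 V
I_R3 = (V_0 - V_2)/R3 = (15 - 1.26)/12000 = 0.001145 A
P_R3 = I_R3² × R3 = (0.001145)² × 12000 = 0.01573 W

Final answer: 0.01573 W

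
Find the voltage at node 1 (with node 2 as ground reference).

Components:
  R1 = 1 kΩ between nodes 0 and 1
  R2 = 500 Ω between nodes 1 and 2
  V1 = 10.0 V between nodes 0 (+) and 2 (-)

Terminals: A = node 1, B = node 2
Nodal analysis, taking node 2 as the 0 V reference.
Source V1 fixes V_0 = 10 V.
KCL at each unknown node (sum of currents leaving = 0; resistances in Ω):
  Node 1: (V_1 - 10)/1000 + (V_1 - 0)/500 = 0
Collecting terms: 0.003 × V_1 = 0.01  =>  V_1 = 3.333 V
The requested potential is V_1 = 3.333 V.

Final answer: V_1 = 3.333 V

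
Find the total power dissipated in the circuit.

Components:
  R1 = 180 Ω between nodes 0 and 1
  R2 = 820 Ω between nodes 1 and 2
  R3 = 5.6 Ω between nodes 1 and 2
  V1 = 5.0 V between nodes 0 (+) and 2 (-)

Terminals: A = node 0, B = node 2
Nodal analysis, taking node 2 as the 0 V reference.
Source V1 fixes V_0 = 5 V.
KCL at each unknown node (sum of currents leaving = 0; resistances in Ω):
  Node 1: (V_1 - 5)/180 + (V_1 - 0)/820 + (V_1 - 0)/5.6 = 0
Collecting terms: 0.1853 × V_1 = 0.02778  =>  V_1 = 0.1499 V
Power in each resistor, P = (ΔV)²/R:
  P_R1 = (5 - 0.1499)²/180 = 0.1307 W
  P_R2 = (0.1499 - 0)²/820 = 0.00002739 W
  P_R3 = (0.1499 - 0)²/5.6 = 0.004011 W
P_total = P_R1 + P_R2 + P_R3 = 0.1347 W

Final answer: 0.1347 W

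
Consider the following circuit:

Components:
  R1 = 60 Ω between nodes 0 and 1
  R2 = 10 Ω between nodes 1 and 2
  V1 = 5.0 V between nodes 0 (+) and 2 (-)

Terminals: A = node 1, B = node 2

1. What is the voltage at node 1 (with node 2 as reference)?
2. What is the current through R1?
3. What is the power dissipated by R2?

Nodal analysis, taking node 2 as the 0 V reference.
Source V1 fixes V_0 = 5 V.
KCL at each unknown node (sum of currents leaving = 0; resistances in Ω):
  Node 1: (V_1 - 5)/60 + (V_1 - 0)/10 = 0
Collecting terms: 0.1167 × V_1 = 0.08333  =>  V_1 = 0.7143 V
Part 1:
  Read off the nodal solution: V_1 = 0.7143 V
Part 2:
  I_R1 = (V_0 - V_1)/R1 = (5 - 0.7143)/60 = 0.07143 A
  Magnitude: I_R1 = 0.07143 A
Part 3:
  I_R2 = (V_1 - V_2)/R2 = (0.7143 - 0)/10 = 0.07143 A
  P_R2 = I_R2² × R2 = (0.07143)² × 10 = 0.05102 W

Final answers:
1. V_1 = 0.7143 V
2. I_R1 = 0.07143 A
3. P_R2 = 0.05102 W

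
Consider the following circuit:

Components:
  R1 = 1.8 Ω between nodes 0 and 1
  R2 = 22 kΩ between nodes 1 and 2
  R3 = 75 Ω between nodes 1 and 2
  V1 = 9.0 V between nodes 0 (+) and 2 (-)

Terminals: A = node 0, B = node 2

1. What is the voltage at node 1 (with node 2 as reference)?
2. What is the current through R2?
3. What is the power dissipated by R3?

Nodal analysis, taking node 2 as the 0 V reference.
Source V1 fixes V_0 = 9 V.
KCL at each unknown node (sum of currents leaving = 0; resistances in Ω):
  Node 1: (V_1 - 9)/1.8 + (V_1 - 0)/22000 + (V_1 - 0)/75 = 0
Collecting terms: 0.5689 × V_1 = 5  =>  V_1 = 8.788 V
Part 1:
  Read off the nodal solution: V_1 = 8.788 V
Part 2:
  I_R2 = (V_1 - V_2)/R2 = (8.788 - 0)/22000 = 0.0003995 A
  Magnitude: I_R2 = 0.0003995 A
Part 3:
  I_R3 = (V_1 - V_2)/R3 = (8.788 - 0)/75 = 0.1172 A
  P_R3 = I_R3² × R3 = (0.1172)² × 75 = 1.03 W

Final answers:
1. V_1 = 8.788 V
2. I_R2 = 0.0003995 A
3. P_R3 = 1.03 W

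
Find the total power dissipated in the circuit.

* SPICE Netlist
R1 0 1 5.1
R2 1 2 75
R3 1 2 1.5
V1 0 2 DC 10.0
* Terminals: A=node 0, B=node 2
Nodal analysis, taking node 2 as the 0 V reference.
Source V1 fixes V_0 = 10 V.
KCL at each unknown node (sum of currents leaving = 0; resistances in Ω):
  Node 1: (V_1 - 10)/5.1 + (V_1 - 0)/75 + (V_1 - 0)/1.5 = 0
Collecting terms: 0.8761 × V_1 = 1.961  =>  V_1 = 2.238 V
Power in each resistor, P = (ΔV)²/R:
  P_R1 = (10 - 2.238)²/5.1 = 11.81 W
  P_R2 = (2.238 - 0)²/75 = 0.06679 W
  P_R3 = (2.238 - 0)²/1.5 = 3.34 W
P_total = P_R1 + P_R2 + P_R3 = 15.22 W

Final answer: 15.22 W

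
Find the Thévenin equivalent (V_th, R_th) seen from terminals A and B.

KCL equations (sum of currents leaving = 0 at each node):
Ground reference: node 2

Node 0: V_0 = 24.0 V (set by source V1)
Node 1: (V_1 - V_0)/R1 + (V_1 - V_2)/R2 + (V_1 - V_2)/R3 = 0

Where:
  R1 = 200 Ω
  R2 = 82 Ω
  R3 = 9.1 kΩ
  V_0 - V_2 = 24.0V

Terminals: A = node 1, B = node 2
Step 1 — V_th is the open-circuit voltage V_A - V_B (nothing connected across the terminals).
Nodal analysis, taking node 2 as the 0 V reference.
Source V1 fixes V_0 = 24 V.
KCL at each unknown node (sum of currents leaving = 0; resistances in Ω):
  Node 1: (V_1 - 24)/200 + (V_1 - 0)/82 + (V_1 - 0)/9100 = 0
Collecting terms: 0.01731 × V_1 = 0.12  =>  V_1 = 6.934 V
V_th = V_1 - V_2 = 6.934 - 0 = 6.934 V
Step 2 — R_th: zero the source — replace V1 by a short circuit (node 2 merges into node 0) — and find the resistance seen between A (node 1) and B (node 0).
Reduce the network between node 1 (A) and node 0 (B) by series/parallel combination:
  Rp1 = R1 ‖ R2 ‖ R3 (parallel, all between nodes 0 and 1) = 1/(1/200 + 1/82 + 1/9100) = 57.79 Ω
R_th = 57.79 Ω

Final answer: V_th = 6.934 V, R_th = 57.79 Ω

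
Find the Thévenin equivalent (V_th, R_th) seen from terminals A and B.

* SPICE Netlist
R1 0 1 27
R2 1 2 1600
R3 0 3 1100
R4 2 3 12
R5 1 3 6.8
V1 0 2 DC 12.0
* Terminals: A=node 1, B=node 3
Step 1 — V_th is the open-circuit voltage V_A - V_B (nothing connected across the terminals).
Nodal analysis, taking node 2 as the 0 V reference.
Source V1 fixes V_0 = 12 V.
KCL at each unknown node (sum of currents leaving = 0; resistances in Ω):
  Node 1: (V_1 - 12)/27 + (V_1 - 0)/1600 + (V_1 - V_3)/6.8 = 0
  Node 3: (V_3 - 12)/1100 + (V_3 - 0)/12 + (V_3 - V_1)/6.8 = 0
Collecting terms (coefficients in siemens):
  0.1847·V_1 - 0.1471·V_3 = 0.4444
  0.2313·V_3 - 0.1471·V_1 = 0.01091
Determinant D = (0.1847)(0.2313) - (-0.1471)(-0.1471) = 0.0211
V_1 = [(0.4444)(0.2313) - (-0.1471)(0.01091)]/D = 4.948 V
V_3 = [(0.1847)(0.01091) - (0.4444)(-0.1471)]/D = 3.193 V
V_th = V_1 - V_3 = 4.948 - 3.193 = 1.755 V
Step 2 — R_th: zero the source — replace V1 by a short circuit (node 2 merges into node 0) — and find the resistance seen between A (node 1) and B (node 3).
Reduce the network between node 1 (A) and node 3 (B) by series/parallel combination:
  Rp1 = R1 ‖ R2 (parallel, both between nodes 0 and 1) = 1/(1/27 + 1/1600) = 26.55 Ω
  Rp2 = R3 ‖ R4 (parallel, both between nodes 0 and 3) = 1/(1/1100 + 1/12) = 11.87 Ω
  Rs1 = Rp1 + Rp2 (series, joined only at node 0) = 26.55 + 11.87 = 38.42 Ω
  Rp3 = R5 ‖ Rs1 (parallel, both between nodes 1 and 3) = 1/(1/6.8 + 1/38.42) = 5.777 Ω
R_th = 5.777 Ω

Final answer: V_th = 1.755 V, R_th = 5.777 Ω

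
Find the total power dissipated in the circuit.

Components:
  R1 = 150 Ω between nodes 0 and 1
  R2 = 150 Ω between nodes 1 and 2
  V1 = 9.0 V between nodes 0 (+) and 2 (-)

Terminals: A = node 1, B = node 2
Nodal analysis, taking node 2 as the 0 V reference.
Source V1 fixes V_0 = 9 V.
KCL at each unknown node (sum of currents leaving = 0; resistances in Ω):
  Node 1: (V_1 - 9)/150 + (V_1 - 0)/150 = 0
Collecting terms: 0.01333 × V_1 = 0.06  =>  V_1 = 4.5 V
Power in each resistor, P = (ΔV)²/R:
  P_R1 = (9 - 4.5)²/150 = 0.135 W
  P_R2 = (4.5 - 0)²/150 = 0.135 W
P_total = P_R1 + P_R2 = 0.27 W

Final answer: 0.27 W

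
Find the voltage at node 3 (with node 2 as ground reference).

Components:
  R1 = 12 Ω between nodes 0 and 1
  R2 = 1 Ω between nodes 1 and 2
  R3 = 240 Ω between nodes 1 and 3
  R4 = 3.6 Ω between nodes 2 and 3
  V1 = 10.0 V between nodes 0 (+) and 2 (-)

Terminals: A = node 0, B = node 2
Nodal analysis, taking node 2 as the 0 V reference.
Source V1 fixes V_0 = 10 V.
KCL at each unknown node (sum of currents leaving = 0; resistances in Ω):
  Node 1: (V_1 - 10)/12 + (V_1 - 0)/1 + (V_1 - V_3)/240 = 0
  Node 3: (V_3 - V_1)/240 + (V_3 - 0)/3.6 = 0
Collecting terms (coefficients in siemens):
  1.087·V_1 - 0.004167·V_3 = 0.8333
  0.2819·V_3 - 0.004167·V_1 = 0
Determinant D = (1.087)(0.2819) - (-0.004167)(-0.004167) = 0.3066
V_1 = [(0.8333)(0.2819) - (-0.004167)(0)]/D = 0.7663 V
V_3 = [(1.087)(0) - (0.8333)(-0.004167)]/D = 0.01133 V
The requested potential is V_3 = 0.01133 V.

Final answer: V_3 = 0.01133 V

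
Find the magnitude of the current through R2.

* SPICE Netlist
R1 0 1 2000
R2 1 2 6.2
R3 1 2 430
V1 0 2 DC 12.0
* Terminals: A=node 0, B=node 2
Nodal analysis, taking node 2 as the 0 V reference.
Source V1 fixes V_0 = 12 V.
KCL at each unknown node (sum of currents leaving = 0; resistances in Ω):
  Node 1: (V_1 - 12)/2000 + (V_1 - 0)/6.2 + (V_1 - 0)/430 = 0
Collecting terms: 0.1641 × V_1 = 0.006  =>  V_1 = 0.03656 V
I_R2 = (V_1 - V_2)/R2 = (0.03656 - 0)/6.2 = 0.005897 A
|I_R2| = 0.005897 A

Final answer: |I_R2| = 0.005897 A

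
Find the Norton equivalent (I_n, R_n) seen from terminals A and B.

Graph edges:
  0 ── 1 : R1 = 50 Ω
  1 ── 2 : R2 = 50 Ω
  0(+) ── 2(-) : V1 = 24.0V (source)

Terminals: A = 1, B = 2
Find the Thévenin equivalent first; then I_n = V_th/R_th and R_n = R_th.
Step 1 — V_th is the open-circuit voltage V_A - V_B (nothing connected across the terminals).
Nodal analysis, taking node 2 as the 0 V reference.
Source V1 fixes V_0 = 24 V.
KCL at each unknown node (sum of currents leaving = 0; resistances in Ω):
  Node 1: (V_1 - 24)/50 + (V_1 - 0)/50 = 0
Collecting terms: 0.04 × V_1 = 0.48  =>  V_1 = 12 V
V_th = V_1 - V_2 = 12 - 0 = 12 V
Step 2 — R_th: zero the source — replace V1 by a short circuit (node 2 merges into node 0) — and find the resistance seen between A (node 1) and B (node 0).
Reduce the network between node 1 (A) and node 0 (B) by series/parallel combination:
  Rp1 = R1 ‖ R2 (parallel, both between nodes 0 and 1) = 1/(1/50 + 1/50) = 25 Ω
R_th = 25 Ω
I_n = V_th/R_th = 12/25 = 0.48 A, and R_n = R_th = 25 Ω

Final answer: I_n = 0.48 A, R_n = 25 Ω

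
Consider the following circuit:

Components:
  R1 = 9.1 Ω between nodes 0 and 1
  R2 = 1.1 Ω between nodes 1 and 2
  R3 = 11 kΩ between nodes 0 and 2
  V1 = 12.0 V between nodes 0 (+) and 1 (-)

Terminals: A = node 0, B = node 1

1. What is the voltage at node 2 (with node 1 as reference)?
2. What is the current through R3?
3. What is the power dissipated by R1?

Nodal analysis, taking node 1 as the 0 V reference.
Source V1 fixes V_0 = 12 V.
KCL at each unknown node (sum of currents leaving = 0; resistances in Ω):
  Node 2: (V_2 - 0)/1.1 + (V_2 - 12)/11000 = 0
Collecting terms: 0.9092 × V_2 = 0.001091  =>  V_2 = 0.0012 V
Part 1:
  Read off the nodal solution: V_2 = 0.0012 V
Part 2:
  I_R3 = (V_0 - V_2)/R3 = (12 - 0.0012)/11000 = 0.001091 A
  Magnitude: I_R3 = 0.001091 A
Part 3:
  I_R1 = (V_0 - V_1)/R1 = (12 - 0)/9.1 = 1.319 A
  P_R1 = I_R1² × R1 = (1.319)² × 9.1 = 15.82 W

Final answers:
1. V_2 = 0.0012 V
2. I_R3 = 0.001091 A
3. P_R1 = 15.82 W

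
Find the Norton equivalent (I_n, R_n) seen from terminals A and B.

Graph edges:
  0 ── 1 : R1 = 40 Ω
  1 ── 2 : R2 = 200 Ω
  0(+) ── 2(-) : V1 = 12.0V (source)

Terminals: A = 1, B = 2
Find the Thévenin equivalent first; then I_n = V_th/R_th and R_n = R_th.
Step 1 — V_th is the open-circuit voltage V_A - V_B (nothing connected across the terminals).
Nodal analysis, taking node 2 as the 0 V reference.
Source V1 fixes V_0 = 12 V.
KCL at each unknown node (sum of currents leaving = 0; resistances in Ω):
  Node 1: (V_1 - 12)/40 + (V_1 - 0)/200 = 0
Collecting terms: 0.03 × V_1 = 0.3  =>  V_1 = 10 V
V_th = V_1 - V_2 = 10 - 0 = 10 V
Step 2 — R_th: zero the source — replace V1 by a short circuit (node 2 merges into node 0) — and find the resistance seen between A (node 1) and B (node 0).
Reduce the network between node 1 (A) and node 0 (B) by series/parallel combination:
  Rp1 = R1 ‖ R2 (parallel, both between nodes 0 and 1) = 1/(1/40 + 1/200) = 33.33 Ω
R_th = 33.33 Ω
I_n = V_th/R_th = 10/33.33 = 0.3 A, and R_n = R_th = 33.33 Ω

Final answer: I_n = 0.3 A, R_n = 33.33 Ω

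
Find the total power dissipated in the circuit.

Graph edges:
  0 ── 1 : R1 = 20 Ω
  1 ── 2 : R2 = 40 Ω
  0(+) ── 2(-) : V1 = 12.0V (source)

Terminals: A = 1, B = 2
Nodal analysis, taking node 2 as the 0 V reference.
Source V1 fixes V_0 = 12 V.
KCL at each unknown node (sum of currents leaving = 0; resistances in Ω):
  Node 1: (V_1 - 12)/20 + (V_1 - 0)/40 = 0
Collecting terms: 0.075 × V_1 = 0.6  =>  V_1 = 8 V
Power in each resistor, P = (ΔV)²/R:
  P_R1 = (12 - 8)²/20 = 0.8 W
  P_R2 = (8 - 0)²/40 = 1.6 W
P_total = P_R1 + P_R2 = 2.4 W

Final answer: 2.4 W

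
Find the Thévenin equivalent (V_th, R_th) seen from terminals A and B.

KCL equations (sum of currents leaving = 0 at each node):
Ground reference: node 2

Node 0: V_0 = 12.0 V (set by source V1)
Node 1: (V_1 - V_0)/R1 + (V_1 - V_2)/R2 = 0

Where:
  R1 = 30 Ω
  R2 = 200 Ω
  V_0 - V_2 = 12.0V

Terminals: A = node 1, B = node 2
Step 1 — V_th is the open-circuit voltage V_A - V_B (nothing connected across the terminals).
Nodal analysis, taking node 2 as the 0 V reference.
Source V1 fixes V_0 = 12 V.
KCL at each unknown node (sum of currents leaving = 0; resistances in Ω):
  Node 1: (V_1 - 12)/30 + (V_1 - 0)/200 = 0
Collecting terms: 0.03833 × V_1 = 0.4  =>  V_1 = 10.43 V
V_th = V_1 - V_2 = 10.43 - 0 = 10.43 V
Step 2 — R_th: zero the source — replace V1 by a short circuit (node 2 merges into node 0) — and find the resistance seen between A (node 1) and B (node 0).
Reduce the network between node 1 (A) and node 0 (B) by series/parallel combination:
  Rp1 = R1 ‖ R2 (parallel, both between nodes 0 and 1) = 1/(1/30 + 1/200) = 26.09 Ω
R_th = 26.09 Ω

Final answer: V_th = 10.43 V, R_th = 26.09 Ω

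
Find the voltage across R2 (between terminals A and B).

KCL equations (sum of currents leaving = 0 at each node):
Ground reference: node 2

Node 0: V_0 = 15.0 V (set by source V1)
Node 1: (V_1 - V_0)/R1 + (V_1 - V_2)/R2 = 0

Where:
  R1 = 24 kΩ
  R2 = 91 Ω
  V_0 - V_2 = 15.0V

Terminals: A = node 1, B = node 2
R1 and R2 are in series across V1 (node 0 → node 1 → node 2), and the output A–B is taken across R2, so this is a voltage divider.
Series current: I = V1/(R1 + R2) = 15/(24000 + 91) = 15/24090 = 0.0006226 A
V_R2 = I × R2 = V1 × R2/(R1 + R2) = 15 × 91/24090 = 0.05666 V

Final answer: 0.05666 V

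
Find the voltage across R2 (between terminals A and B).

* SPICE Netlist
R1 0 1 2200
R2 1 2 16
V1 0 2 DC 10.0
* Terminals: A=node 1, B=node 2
R1 and R2 are in series across V1 (node 0 → node 1 → node 2), and the output A–B is taken across R2, so this is a voltage divider.
Series current: I = V1/(R1 + R2) = 10/(2200 + 16) = 10/2216 = 0.004513 A
V_R2 = I × R2 = V1 × R2/(R1 + R2) = 10 × 16/2216 = 0.0722 V

Final answer: 0.0722 V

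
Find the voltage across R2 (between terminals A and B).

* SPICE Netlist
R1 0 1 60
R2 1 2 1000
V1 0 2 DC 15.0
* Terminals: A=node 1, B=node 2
R1 and R2 are in series across V1 (node 0 → node 1 → node 2), and the output A–B is taken across R2, so this is a voltage divider.
Series current: I = V1/(R1 + R2) = 15/(60 + 1000) = 15/1060 = 0.01415 A
V_R2 = I × R2 = V1 × R2/(R1 + R2) = 15 × 1000/1060 = 14.15 V

Final answer: 14.15 V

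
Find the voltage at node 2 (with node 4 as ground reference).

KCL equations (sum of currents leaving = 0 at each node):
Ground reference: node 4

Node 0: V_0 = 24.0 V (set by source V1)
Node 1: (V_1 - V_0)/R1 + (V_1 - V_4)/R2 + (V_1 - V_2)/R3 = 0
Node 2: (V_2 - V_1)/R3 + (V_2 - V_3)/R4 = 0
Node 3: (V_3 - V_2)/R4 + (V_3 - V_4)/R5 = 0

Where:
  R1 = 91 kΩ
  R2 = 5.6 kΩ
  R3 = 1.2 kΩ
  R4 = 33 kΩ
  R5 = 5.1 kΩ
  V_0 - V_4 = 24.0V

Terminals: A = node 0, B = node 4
Nodal analysis, taking node 4 as the 0 V reference.
Source V1 fixes V_0 = 24 V.
KCL at each unknown node (sum of currents leaving = 0; resistances in Ω):
  Node 1: (V_1 - 24)/91000 + (V_1 - 0)/5600 + (V_1 - V_2)/1200 = 0
  Node 2: (V_2 - V_1)/1200 + (V_2 - V_3)/33000 = 0
  Node 3: (V_3 - V_2)/33000 + (V_3 - 0)/5100 = 0
Collecting terms (coefficients in siemens):
  0.001023·V_1 - 0.0008333·V_2 = 0.0002637
  0.0008636·V_2 - 0.0008333·V_1 - 0.0000303·V_3 = 0
  0.0002264·V_3 - 0.0000303·V_2 = 0
Solving these 3 simultaneous equations (Gaussian elimination) gives:
  V_1 = 1.227 V, V_2 = 1.189 V, V_3 = 0.1592 V
The requested potential is V_2 = 1.189 V.

Final answer: V_2 = 1.189 V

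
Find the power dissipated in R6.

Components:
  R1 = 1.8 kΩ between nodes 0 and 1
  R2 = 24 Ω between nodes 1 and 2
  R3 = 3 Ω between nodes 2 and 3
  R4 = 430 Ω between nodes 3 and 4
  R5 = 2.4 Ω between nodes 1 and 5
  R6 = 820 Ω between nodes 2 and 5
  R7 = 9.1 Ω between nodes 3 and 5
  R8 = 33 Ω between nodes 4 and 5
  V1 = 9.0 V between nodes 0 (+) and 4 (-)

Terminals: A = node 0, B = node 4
Nodal analysis, taking node 4 as the 0 V reference.
Source V1 fixes V_0 = 9 V.
KCL at each unknown node (sum of currents leaving = 0; resistances in Ω):
  Node 1: (V_1 - 9)/1800 + (V_1 - V_2)/24 + (V_1 - V_5)/2.4 = 0
  Node 2: (V_2 - V_1)/24 + (V_2 - V_3)/3 + (V_2 - V_5)/820 = 0
  Node 3: (V_3 - V_2)/3 + (V_3 - 0)/430 + (V_3 - V_5)/9.1 = 0
  Node 5: (V_5 - V_1)/2.4 + (V_5 - V_2)/820 + (V_5 - V_3)/9.1 + (V_5 - 0)/33 = 0
Collecting terms (coefficients in siemens):
  0.4589·V_1 - 0.04167·V_2 - 0.4167·V_5 = 0.005
  0.3762·V_2 - 0.04167·V_1 - 0.3333·V_3 - 0.00122·V_5 = 0
  0.4455·V_3 - 0.3333·V_2 - 0.1099·V_5 = 0
  0.5581·V_5 - 0.4167·V_1 - 0.00122·V_2 - 0.1099·V_3 = 0
Solving these 4 simultaneous equations (Gaussian elimination) gives:
  V_1 = 0.1613 V, V_2 = 0.152 V, V_3 = 0.1508 V, V_5 = 0.1505 V
I_R6 = (V_2 - V_5)/R6 = (0.152 - 0.1505)/820 = 0.00000183 A
P_R6 = I_R6² × R6 = (0.00000183)² × 820 = 0.000000002745 W

Final answer: 2.745e-09 W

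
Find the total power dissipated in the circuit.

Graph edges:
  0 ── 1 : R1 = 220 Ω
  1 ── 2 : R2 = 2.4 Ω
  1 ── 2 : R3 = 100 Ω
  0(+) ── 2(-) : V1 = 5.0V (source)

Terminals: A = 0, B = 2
Nodal analysis, taking node 2 as the 0 V reference.
Source V1 fixes V_0 = 5 V.
KCL at each unknown node (sum of currents leaving = 0; resistances in Ω):
  Node 1: (V_1 - 5)/220 + (V_1 - 0)/2.4 + (V_1 - 0)/100 = 0
Collecting terms: 0.4312 × V_1 = 0.02273  =>  V_1 = 0.05271 V
Power in each resistor, P = (ΔV)²/R:
  P_R1 = (5 - 0.05271)²/220 = 0.1113 W
  P_R2 = (0.05271 - 0)²/2.4 = 0.001157 W
  P_R3 = (0.05271 - 0)²/100 = 0.00002778 W
P_total = P_R1 + P_R2 + P_R3 = 0.1124 W

Final answer: 0.1124 W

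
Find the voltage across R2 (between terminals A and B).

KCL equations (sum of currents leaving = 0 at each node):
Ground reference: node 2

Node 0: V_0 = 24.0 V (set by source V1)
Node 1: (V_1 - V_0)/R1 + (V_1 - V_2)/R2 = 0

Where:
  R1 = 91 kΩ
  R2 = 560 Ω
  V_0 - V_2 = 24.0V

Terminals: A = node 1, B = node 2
R1 and R2 are in series across V1 (node 0 → node 1 → node 2), and the output A–B is taken across R2, so this is a voltage divider.
Series current: I = V1/(R1 + R2) = 24/(91000 + 560) = 24/91560 = 0.0002621 A
V_R2 = I × R2 = V1 × R2/(R1 + R2) = 24 × 560/91560 = 0.1468 V

Final answer: 0.1468 V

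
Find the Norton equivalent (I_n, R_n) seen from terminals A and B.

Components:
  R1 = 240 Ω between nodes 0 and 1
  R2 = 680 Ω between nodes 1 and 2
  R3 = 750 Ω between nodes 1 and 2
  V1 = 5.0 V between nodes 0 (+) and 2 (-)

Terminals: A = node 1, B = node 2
Find the Thévenin equivalent first; then I_n = V_th/R_th and R_n = R_th.
Step 1 — V_th is the open-circuit voltage V_A - V_B (nothing connected across the terminals).
Nodal analysis, taking node 2 as the 0 V reference.
Source V1 fixes V_0 = 5 V.
KCL at each unknown node (sum of currents leaving = 0; resistances in Ω):
  Node 1: (V_1 - 5)/240 + (V_1 - 0)/680 + (V_1 - 0)/750 = 0
Collecting terms: 0.006971 × V_1 = 0.02083  =>  V_1 = 2.989 V
V_th = V_1 - V_2 = 2.989 - 0 = 2.989 V
Step 2 — R_th: zero the source — replace V1 by a short circuit (node 2 merges into node 0) — and find the resistance seen between A (node 1) and B (node 0).
Reduce the network between node 1 (A) and node 0 (B) by series/parallel combination:
  Rp1 = R1 ‖ R2 ‖ R3 (parallel, all between nodes 0 and 1) = 1/(1/240 + 1/680 + 1/750) = 143.5 Ω
R_th = 143.5 Ω
I_n = V_th/R_th = 2.989/143.5 = 0.02083 A, and R_n = R_th = 143.5 Ω

Final answer: I_n = 0.02083 A, R_n = 143.5 Ω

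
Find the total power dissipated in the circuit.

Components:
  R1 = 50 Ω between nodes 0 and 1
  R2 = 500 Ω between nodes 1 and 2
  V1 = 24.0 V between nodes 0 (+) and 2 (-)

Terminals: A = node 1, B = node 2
Nodal analysis, taking node 2 as the 0 V reference.
Source V1 fixes V_0 = 24 V.
KCL at each unknown node (sum of currents leaving = 0; resistances in Ω):
  Node 1: (V_1 - 24)/50 + (V_1 - 0)/500 = 0
Collecting terms: 0.022 × V_1 = 0.48  =>  V_1 = 21.82 V
Power in each resistor, P = (ΔV)²/R:
  P_R1 = (24 - 21.82)²/50 = 0.09521 W
  P_R2 = (21.82 - 0)²/500 = 0.9521 W
P_total = P_R1 + P_R2 = 1.047 W

Final answer: 1.047 W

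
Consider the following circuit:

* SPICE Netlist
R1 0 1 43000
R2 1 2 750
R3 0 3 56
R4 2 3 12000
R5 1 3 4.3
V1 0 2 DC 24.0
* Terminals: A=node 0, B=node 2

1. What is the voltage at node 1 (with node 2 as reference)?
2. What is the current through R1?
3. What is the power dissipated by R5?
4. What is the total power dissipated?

Nodal analysis, taking node 2 as the 0 V reference.
Source V1 fixes V_0 = 24 V.
KCL at each unknown node (sum of currents leaving = 0; resistances in Ω):
  Node 1: (V_1 - 24)/43000 + (V_1 - 0)/750 + (V_1 - V_3)/4.3 = 0
  Node 3: (V_3 - 24)/56 + (V_3 - 0)/12000 + (V_3 - V_1)/4.3 = 0
Collecting terms (coefficients in siemens):
  0.2339·V_1 - 0.2326·V_3 = 0.0005581
  0.2505·V_3 - 0.2326·V_1 = 0.4286
Determinant D = (0.2339)(0.2505) - (-0.2326)(-0.2326) = 0.004512
V_1 = [(0.0005581)(0.2505) - (-0.2326)(0.4286)]/D = 22.12 V
V_3 = [(0.2339)(0.4286) - (0.0005581)(-0.2326)]/D = 22.25 V
Part 1:
  Read off the nodal solution: V_1 = 22.12 V
Part 2:
  I_R1 = (V_0 - V_1)/R1 = (24 - 22.12)/43000 = 0.00004371 A
  Magnitude: I_R1 = 0.00004371 A
Part 3:
  I_R5 = (V_1 - V_3)/R5 = (22.12 - 22.25)/4.3 = -0.02945 A
  P_R5 = I_R5² × R5 = (-0.02945)² × 4.3 = 0.003729 W
Part 4:
  Power in each resistor, P = (ΔV)²/R:
    P_R1 = (24 - 22.12)²/43000 = 0.00008217 W
    P_R2 = (22.12 - 0)²/750 = 0.6524 W
    P_R3 = (24 - 22.25)²/56 = 0.05488 W
    P_R4 = (0 - 22.25)²/12000 = 0.04124 W
    P_R5 = (22.12 - 22.25)²/4.3 = 0.003729 W
  P_total = P_R1 + P_R2 + P_R3 + P_R4 + P_R5 = 0.7523 W

Final answers:
1. V_1 = 22.12 V
2. I_R1 = 4.371e-05 A
3. P_R5 = 0.003729 W
4. P_total = 0.7523 W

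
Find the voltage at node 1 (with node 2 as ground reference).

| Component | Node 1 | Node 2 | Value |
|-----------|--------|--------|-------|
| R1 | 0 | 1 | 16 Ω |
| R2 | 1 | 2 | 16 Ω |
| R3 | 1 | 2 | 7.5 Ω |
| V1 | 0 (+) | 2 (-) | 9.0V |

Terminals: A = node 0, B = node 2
Nodal analysis, taking node 2 as the 0 V reference.
Source V1 fixes V_0 = 9 V.
KCL at each unknown node (sum of currents leaving = 0; resistances in Ω):
  Node 1: (V_1 - 9)/16 + (V_1 - 0)/16 + (V_1 - 0)/7.5 = 0
Collecting terms: 0.2583 × V_1 = 0.5625  =>  V_1 = 2.177 V
The requested potential is V_1 = 2.177 V.

Final answer: V_1 = 2.177 V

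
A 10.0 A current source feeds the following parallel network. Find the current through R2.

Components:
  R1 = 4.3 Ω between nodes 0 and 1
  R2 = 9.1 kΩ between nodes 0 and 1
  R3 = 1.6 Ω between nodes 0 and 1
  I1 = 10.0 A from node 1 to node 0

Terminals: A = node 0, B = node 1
All resistors sit directly between nodes 0 and 1, so they are in parallel and share one voltage V; the full source current 10 A splits among them.
1/R_par = 1/4.3 + 1/9100 + 1/1.6 = 0.8577 S  =>  R_par = 1.166 Ω
V = I × R_par = 10 × 1.166 = 11.66 V
I_R2 = V/R2 = 11.66/9100 = 0.001281 A

Final answer: 0.001281 A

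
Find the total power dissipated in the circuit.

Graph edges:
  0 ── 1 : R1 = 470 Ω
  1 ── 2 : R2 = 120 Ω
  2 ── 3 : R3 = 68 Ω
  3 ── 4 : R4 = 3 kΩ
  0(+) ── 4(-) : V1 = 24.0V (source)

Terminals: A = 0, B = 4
Nodal analysis, taking node 4 as the 0 V reference.
Source V1 fixes V_0 = 24 V.
KCL at each unknown node (sum of currents leaving = 0; resistances in Ω):
  Node 1: (V_1 - 24)/470 + (V_1 - V_2)/120 = 0
  Node 2: (V_2 - V_1)/120 + (V_2 - V_3)/68 = 0
  Node 3: (V_3 - V_2)/68 + (V_3 - 0)/3000 = 0
Collecting terms (coefficients in siemens):
  0.01046·V_1 - 0.008333·V_2 = 0.05106
  0.02304·V_2 - 0.008333·V_1 - 0.01471·V_3 = 0
  0.01504·V_3 - 0.01471·V_2 = 0
Solving these 3 simultaneous equations (Gaussian elimination) gives:
  V_1 = 20.92 V, V_2 = 20.13 V, V_3 = 19.68 V
Power in each resistor, P = (ΔV)²/R:
  P_R1 = (24 - 20.92)²/470 = 0.02023 W
  P_R2 = (20.92 - 20.13)²/120 = 0.005166 W
  P_R3 = (20.13 - 19.68)²/68 = 0.002927 W
  P_R4 = (19.68 - 0)²/3000 = 0.1291 W
P_total = P_R1 + P_R2 + P_R3 + P_R4 = 0.1575 W

Final answer: 0.1575 W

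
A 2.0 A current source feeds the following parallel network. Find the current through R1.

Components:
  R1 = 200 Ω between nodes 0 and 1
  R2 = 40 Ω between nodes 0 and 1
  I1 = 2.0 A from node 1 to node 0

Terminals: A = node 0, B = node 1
All resistors sit directly between nodes 0 and 1, so they are in parallel and share one voltage V; the full source current 2 A splits among them.
1/R_par = 1/200 + 1/40 = 0.03 S  =>  R_par = 33.33 Ω
V = I × R_par = 2 × 33.33 = 66.67 V
I_R1 = V/R1 = 66.67/200 = 0.3333 A

Final answer: 0.3333 A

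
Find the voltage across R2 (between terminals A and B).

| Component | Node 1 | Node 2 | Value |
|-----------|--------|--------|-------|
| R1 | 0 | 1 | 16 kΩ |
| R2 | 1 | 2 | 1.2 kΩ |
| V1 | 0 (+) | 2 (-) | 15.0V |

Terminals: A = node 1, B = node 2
R1 and R2 are in series across V1 (node 0 → node 1 → node 2), and the output A–B is taken across R2, so this is a voltage divider.
Series current: I = V1/(R1 + R2) = 15/(16000 + 1200) = 15/17200 = 0.0008721 A
V_R2 = I × R2 = V1 × R2/(R1 + R2) = 15 × 1200/17200 = 1.047 V

Final answer: 1.047 V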